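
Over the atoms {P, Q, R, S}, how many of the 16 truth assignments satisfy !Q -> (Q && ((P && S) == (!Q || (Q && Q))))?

Initial set: {(!Q -> (Q && ((P && S) == (!Q || (Q && Q)))))}.
(!Q -> (Q && ((P && S) == (!Q || (Q && Q))))): β-rule — branch into !!Q  //  (Q && ((P && S) == (!Q || (Q && Q)))).
  branch 1 (add !!Q):
    ○ open, literals {Q=T}.
  branch 2 (add (Q && ((P && S) == (!Q || (Q && Q))))):
    (Q && ((P && S) == (!Q || (Q && Q)))): α-rule — add Q, ((P && S) == (!Q || (Q && Q))).
    ((P && S) == (!Q || (Q && Q))): β-rule — branch into (P && S), (!Q || (Q && Q))  //  !(P && S), !(!Q || (Q && Q)).
      branch 2.1 (add (P && S), (!Q || (Q && Q))):
        (P && S): α-rule — add P, S.
        (!Q || (Q && Q)): β-rule — branch into !Q  //  (Q && Q).
          branch 2.1.1 (add !Q):
            × closes — contains both Q and !Q.
          branch 2.1.2 (add (Q && Q)):
            (Q && Q): α-rule — add Q, Q.
            ○ open, literals {P=T, Q=T, S=T}.
      branch 2.2 (add !(P && S), !(!Q || (Q && Q))):
        !(!Q || (Q && Q)): α-rule — add !!Q, !(Q && Q).
        !(P && S): β-rule — branch into !P  //  !S.
          branch 2.2.1 (add !P):
            !(Q && Q): β-rule — branch into !Q  //  !Q.
              branch 2.2.1.1 (add !Q):
                × closes — contains both Q and !Q.
              branch 2.2.1.2 (add !Q):
                × closes — contains both Q and !Q.
          branch 2.2.2 (add !S):
            !(Q && Q): β-rule — branch into !Q  //  !Q.
              branch 2.2.2.1 (add !Q):
                × closes — contains both Q and !Q.
              branch 2.2.2.2 (add !Q):
                × closes — contains both Q and !Q.
5 branches closed, 2 open.
Each open branch fixes some atoms; the unmentioned ones are free. Counting distinct full assignments: branch {Q=T} (P, R, S) contributes 8 new; branch {P=T, Q=T, S=T} (R) contributes 0 new. Total: 8.

8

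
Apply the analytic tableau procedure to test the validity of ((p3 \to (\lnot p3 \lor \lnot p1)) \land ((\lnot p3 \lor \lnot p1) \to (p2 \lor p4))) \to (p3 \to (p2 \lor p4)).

Assume the negation and expand:
Initial set: {\lnot (((p3 \to (\lnot p3 \lor \lnot p1)) \land ((\lnot p3 \lor \lnot p1) \to (p2 \lor p4))) \to (p3 \to (p2 \lor p4)))}.
\lnot (((p3 \to (\lnot p3 \lor \lnot p1)) \land ((\lnot p3 \lor \lnot p1) \to (p2 \lor p4))) \to (p3 \to (p2 \lor p4))): α-rule — add ((p3 \to (\lnot p3 \lor \lnot p1)) \land ((\lnot p3 \lor \lnot p1) \to (p2 \lor p4))), \lnot (p3 \to (p2 \lor p4)).
((p3 \to (\lnot p3 \lor \lnot p1)) \land ((\lnot p3 \lor \lnot p1) \to (p2 \lor p4))): α-rule — add (p3 \to (\lnot p3 \lor \lnot p1)), ((\lnot p3 \lor \lnot p1) \to (p2 \lor p4)).
\lnot (p3 \to (p2 \lor p4)): α-rule — add p3, \lnot (p2 \lor p4).
\lnot (p2 \lor p4): α-rule — add \lnot p2, \lnot p4.
(p3 \to (\lnot p3 \lor \lnot p1)): β-rule — branch into \lnot p3  //  (\lnot p3 \lor \lnot p1).
  branch 1 (add \lnot p3):
    × closes — contains both p3 and \lnot p3.
  branch 2 (add (\lnot p3 \lor \lnot p1)):
    ((\lnot p3 \lor \lnot p1) \to (p2 \lor p4)): β-rule — branch into \lnot (\lnot p3 \lor \lnot p1)  //  (p2 \lor p4).
      branch 2.1 (add \lnot (\lnot p3 \lor \lnot p1)):
        \lnot (\lnot p3 \lor \lnot p1): α-rule — add \lnot \lnot p3, \lnot \lnot p1.
        (\lnot p3 \lor \lnot p1): β-rule — branch into \lnot p3  //  \lnot p1.
          branch 2.1.1 (add \lnot p3):
            × closes — contains both p3 and \lnot p3.
          branch 2.1.2 (add \lnot p1):
            × closes — contains both p1 and \lnot p1.
      branch 2.2 (add (p2 \lor p4)):
        (\lnot p3 \lor \lnot p1): β-rule — branch into \lnot p3  //  \lnot p1.
          branch 2.2.1 (add \lnot p3):
            × closes — contains both p3 and \lnot p3.
          branch 2.2.2 (add \lnot p1):
            (p2 \lor p4): β-rule — branch into p2  //  p4.
              branch 2.2.2.1 (add p2):
                × closes — contains both p2 and \lnot p2.
              branch 2.2.2.2 (add p4):
                × closes — contains both p4 and \lnot p4.
All 6 branches close.
Every branch closed, so the negation is unsatisfiable and the formula is valid.

Valid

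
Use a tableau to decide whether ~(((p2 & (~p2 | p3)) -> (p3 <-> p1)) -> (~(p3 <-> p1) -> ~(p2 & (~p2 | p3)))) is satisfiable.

Initial set: {~(((p2 & (~p2 | p3)) -> (p3 <-> p1)) -> (~(p3 <-> p1) -> ~(p2 & (~p2 | p3))))}.
~(((p2 & (~p2 | p3)) -> (p3 <-> p1)) -> (~(p3 <-> p1) -> ~(p2 & (~p2 | p3)))): α-rule — add ((p2 & (~p2 | p3)) -> (p3 <-> p1)), ~(~(p3 <-> p1) -> ~(p2 & (~p2 | p3))).
~(~(p3 <-> p1) -> ~(p2 & (~p2 | p3))): α-rule — add ~(p3 <-> p1), ~~(p2 & (~p2 | p3)).
~~(p2 & (~p2 | p3)): α-rule — add p2, (~p2 | p3).
((p2 & (~p2 | p3)) -> (p3 <-> p1)): β-rule — branch into ~(p2 & (~p2 | p3))  //  (p3 <-> p1).
  branch 1 (add ~(p2 & (~p2 | p3))):
    ~(p3 <-> p1): β-rule — branch into p3, ~p1  //  ~p3, p1.
      branch 1.1 (add p3, ~p1):
        (~p2 | p3): β-rule — branch into ~p2  //  p3.
          branch 1.1.1 (add ~p2):
            × closes — contains both p2 and ~p2.
          branch 1.1.2 (add p3):
            ~(p2 & (~p2 | p3)): β-rule — branch into ~p2  //  ~(~p2 | p3).
              branch 1.1.2.1 (add ~p2):
                × closes — contains both p2 and ~p2.
              branch 1.1.2.2 (add ~(~p2 | p3)):
                ~(~p2 | p3): α-rule — add ~~p2, ~p3.
                × closes — contains both p3 and ~p3.
      branch 1.2 (add ~p3, p1):
        (~p2 | p3): β-rule — branch into ~p2  //  p3.
          branch 1.2.1 (add ~p2):
            × closes — contains both p2 and ~p2.
          branch 1.2.2 (add p3):
            × closes — contains both p3 and ~p3.
  branch 2 (add (p3 <-> p1)):
    ~(p3 <-> p1): β-rule — branch into p3, ~p1  //  ~p3, p1.
      branch 2.1 (add p3, ~p1):
        (~p2 | p3): β-rule — branch into ~p2  //  p3.
          branch 2.1.1 (add ~p2):
            × closes — contains both p2 and ~p2.
          branch 2.1.2 (add p3):
            (p3 <-> p1): β-rule — branch into p3, p1  //  ~p3, ~p1.
              branch 2.1.2.1 (add p3, p1):
                × closes — contains both p1 and ~p1.
              branch 2.1.2.2 (add ~p3, ~p1):
                × closes — contains both p3 and ~p3.
      branch 2.2 (add ~p3, p1):
        (~p2 | p3): β-rule — branch into ~p2  //  p3.
          branch 2.2.1 (add ~p2):
            × closes — contains both p2 and ~p2.
          branch 2.2.2 (add p3):
            × closes — contains both p3 and ~p3.
All 10 branches close.
Every branch closed; the formula is unsatisfiable.

Unsatisfiable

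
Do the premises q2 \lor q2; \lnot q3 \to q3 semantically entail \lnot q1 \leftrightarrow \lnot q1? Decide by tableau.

Initial set: {(q2 \lor q2); (\lnot q3 \to q3); \lnot (\lnot q1 \leftrightarrow \lnot q1)}.
(q2 \lor q2): β-rule — branch into q2  //  q2.
  branch 1 (add q2):
    (\lnot q3 \to q3): β-rule — branch into \lnot \lnot q3  //  q3.
      branch 1.1 (add \lnot \lnot q3):
        \lnot (\lnot q1 \leftrightarrow \lnot q1): β-rule — branch into \lnot q1, \lnot \lnot q1  //  \lnot \lnot q1, \lnot q1.
          branch 1.1.1 (add \lnot q1, \lnot \lnot q1):
            × closes — contains both q1 and \lnot q1.
          branch 1.1.2 (add \lnot \lnot q1, \lnot q1):
            × closes — contains both q1 and \lnot q1.
      branch 1.2 (add q3):
        \lnot (\lnot q1 \leftrightarrow \lnot q1): β-rule — branch into \lnot q1, \lnot \lnot q1  //  \lnot \lnot q1, \lnot q1.
          branch 1.2.1 (add \lnot q1, \lnot \lnot q1):
            × closes — contains both q1 and \lnot q1.
          branch 1.2.2 (add \lnot \lnot q1, \lnot q1):
            × closes — contains both q1 and \lnot q1.
  branch 2 (add q2):
    (\lnot q3 \to q3): β-rule — branch into \lnot \lnot q3  //  q3.
      branch 2.1 (add \lnot \lnot q3):
        \lnot (\lnot q1 \leftrightarrow \lnot q1): β-rule — branch into \lnot q1, \lnot \lnot q1  //  \lnot \lnot q1, \lnot q1.
          branch 2.1.1 (add \lnot q1, \lnot \lnot q1):
            × closes — contains both q1 and \lnot q1.
          branch 2.1.2 (add \lnot \lnot q1, \lnot q1):
            × closes — contains both q1 and \lnot q1.
      branch 2.2 (add q3):
        \lnot (\lnot q1 \leftrightarrow \lnot q1): β-rule — branch into \lnot q1, \lnot \lnot q1  //  \lnot \lnot q1, \lnot q1.
          branch 2.2.1 (add \lnot q1, \lnot \lnot q1):
            × closes — contains both q1 and \lnot q1.
          branch 2.2.2 (add \lnot \lnot q1, \lnot q1):
            × closes — contains both q1 and \lnot q1.
All 8 branches close.
Every branch closed, so the premises entail the conclusion.

Yes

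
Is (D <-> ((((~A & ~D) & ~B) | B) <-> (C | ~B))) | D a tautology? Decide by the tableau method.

Not valid

Assume the negation and expand:
Initial set: {~((D <-> ((((~A & ~D) & ~B) | B) <-> (C | ~B))) | D)}.
~((D <-> ((((~A & ~D) & ~B) | B) <-> (C | ~B))) | D): α-rule — add ~(D <-> ((((~A & ~D) & ~B) | B) <-> (C | ~B))), ~D.
~(D <-> ((((~A & ~D) & ~B) | B) <-> (C | ~B))): β-rule — branch into D, ~((((~A & ~D) & ~B) | B) <-> (C | ~B))  //  ~D, ((((~A & ~D) & ~B) | B) <-> (C | ~B)).
  branch 1 (add D, ~((((~A & ~D) & ~B) | B) <-> (C | ~B))):
    × closes — contains both D and ~D.
  branch 2 (add ~D, ((((~A & ~D) & ~B) | B) <-> (C | ~B))):
    ((((~A & ~D) & ~B) | B) <-> (C | ~B)): β-rule — branch into (((~A & ~D) & ~B) | B), (C | ~B)  //  ~(((~A & ~D) & ~B) | B), ~(C | ~B).
      branch 2.1 (add (((~A & ~D) & ~B) | B), (C | ~B)):
        (((~A & ~D) & ~B) | B): β-rule — branch into ((~A & ~D) & ~B)  //  B.
          branch 2.1.1 (add ((~A & ~D) & ~B)):
            ((~A & ~D) & ~B): α-rule — add (~A & ~D), ~B.
            (~A & ~D): α-rule — add ~A, ~D.
            (C | ~B): β-rule — branch into C  //  ~B.
              branch 2.1.1.1 (add C):
                ○ open, literals {A=false, B=false, C=true, D=false}.
              branch 2.1.1.2 (add ~B):
                ○ open, literals {A=false, B=false, D=false}.
          branch 2.1.2 (add B):
            (C | ~B): β-rule — branch into C  //  ~B.
              branch 2.1.2.1 (add C):
                ○ open, literals {B=true, C=true, D=false}.
              branch 2.1.2.2 (add ~B):
                × closes — contains both B and ~B.
      branch 2.2 (add ~(((~A & ~D) & ~B) | B), ~(C | ~B)):
        ~(((~A & ~D) & ~B) | B): α-rule — add ~((~A & ~D) & ~B), ~B.
        ~(C | ~B): α-rule — add ~C, ~~B.
        × closes — contains both B and ~B.
3 branches closed, 3 open.
An open branch gives a countermodel: A=false, B=false, C=true, D=false (unmentioned atoms arbitrary); under it the original formula is false.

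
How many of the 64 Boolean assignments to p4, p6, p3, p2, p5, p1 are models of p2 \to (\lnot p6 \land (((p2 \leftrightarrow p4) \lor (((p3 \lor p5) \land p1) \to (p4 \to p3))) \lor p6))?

Initial set: {T (p2 \to (\lnot p6 \land (((p2 \leftrightarrow p4) \lor (((p3 \lor p5) \land p1) \to (p4 \to p3))) \lor p6)))}.
T (p2 \to (\lnot p6 \land (((p2 \leftrightarrow p4) \lor (((p3 \lor p5) \land p1) \to (p4 \to p3))) \lor p6))): β-rule — branch into F p2  //  T (\lnot p6 \land (((p2 \leftrightarrow p4) \lor (((p3 \lor p5) \land p1) \to (p4 \to p3))) \lor p6)).
  branch 1 (add F p2):
    ○ open, literals {p2=false}.
  branch 2 (add T (\lnot p6 \land (((p2 \leftrightarrow p4) \lor (((p3 \lor p5) \land p1) \to (p4 \to p3))) \lor p6))):
    T (\lnot p6 \land (((p2 \leftrightarrow p4) \lor (((p3 \lor p5) \land p1) \to (p4 \to p3))) \lor p6)): α-rule — add T \lnot p6, T (((p2 \leftrightarrow p4) \lor (((p3 \lor p5) \land p1) \to (p4 \to p3))) \lor p6).
    T (((p2 \leftrightarrow p4) \lor (((p3 \lor p5) \land p1) \to (p4 \to p3))) \lor p6): β-rule — branch into T ((p2 \leftrightarrow p4) \lor (((p3 \lor p5) \land p1) \to (p4 \to p3)))  //  T p6.
      branch 2.1 (add T ((p2 \leftrightarrow p4) \lor (((p3 \lor p5) \land p1) \to (p4 \to p3)))):
        T ((p2 \leftrightarrow p4) \lor (((p3 \lor p5) \land p1) \to (p4 \to p3))): β-rule — branch into T (p2 \leftrightarrow p4)  //  T (((p3 \lor p5) \land p1) \to (p4 \to p3)).
          branch 2.1.1 (add T (p2 \leftrightarrow p4)):
            T (p2 \leftrightarrow p4): β-rule — branch into T p2, T p4  //  F p2, F p4.
              branch 2.1.1.1 (add T p2, T p4):
                ○ open, literals {p2=true, p4=true, p6=false}.
              branch 2.1.1.2 (add F p2, F p4):
                ○ open, literals {p2=false, p4=false, p6=false}.
          branch 2.1.2 (add T (((p3 \lor p5) \land p1) \to (p4 \to p3))):
            T (((p3 \lor p5) \land p1) \to (p4 \to p3)): β-rule — branch into F ((p3 \lor p5) \land p1)  //  T (p4 \to p3).
              branch 2.1.2.1 (add F ((p3 \lor p5) \land p1)):
                F ((p3 \lor p5) \land p1): β-rule — branch into F (p3 \lor p5)  //  F p1.
                  branch 2.1.2.1.1 (add F (p3 \lor p5)):
                    F (p3 \lor p5): α-rule — add F p3, F p5.
                    ○ open, literals {p3=false, p5=false, p6=false}.
                  branch 2.1.2.1.2 (add F p1):
                    ○ open, literals {p1=false, p6=false}.
              branch 2.1.2.2 (add T (p4 \to p3)):
                T (p4 \to p3): β-rule — branch into F p4  //  T p3.
                  branch 2.1.2.2.1 (add F p4):
                    ○ open, literals {p4=false, p6=false}.
                  branch 2.1.2.2.2 (add T p3):
                    ○ open, literals {p3=true, p6=false}.
      branch 2.2 (add T p6):
        × closes — contains both p6 and \lnot p6.
1 branch closed, 7 open.
Each open branch fixes some atoms; the unmentioned ones are free. Counting distinct full assignments: branch {p2=false} (p4, p6, p3, p5, p1) contributes 32 new; branch {p2=true, p4=true, p6=false} (p3, p5, p1) contributes 8 new; branch {p2=false, p4=false, p6=false} (p3, p5, p1) contributes 0 new; branch {p3=false, p5=false, p6=false} (p4, p2, p1) contributes 2 new; branch {p1=false, p6=false} (p4, p3, p2, p5) contributes 3 new; branch {p4=false, p6=false} (p3, p2, p5, p1) contributes 3 new; branch {p3=true, p6=false} (p4, p2, p5, p1) contributes 0 new. Total: 48.

48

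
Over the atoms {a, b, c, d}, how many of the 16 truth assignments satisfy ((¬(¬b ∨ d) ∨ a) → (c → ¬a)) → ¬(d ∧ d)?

Initial set: {(((¬(¬b ∨ d) ∨ a) → (c → ¬a)) → ¬(d ∧ d))}.
(((¬(¬b ∨ d) ∨ a) → (c → ¬a)) → ¬(d ∧ d)): β-rule — branch into ¬((¬(¬b ∨ d) ∨ a) → (c → ¬a))  //  ¬(d ∧ d).
  branch 1 (add ¬((¬(¬b ∨ d) ∨ a) → (c → ¬a))):
    ¬((¬(¬b ∨ d) ∨ a) → (c → ¬a)): α-rule — add (¬(¬b ∨ d) ∨ a), ¬(c → ¬a).
    ¬(c → ¬a): α-rule — add c, ¬¬a.
    (¬(¬b ∨ d) ∨ a): β-rule — branch into ¬(¬b ∨ d)  //  a.
      branch 1.1 (add ¬(¬b ∨ d)):
        ¬(¬b ∨ d): α-rule — add ¬¬b, ¬d.
        ○ open, literals {a=true, b=true, c=true, d=false}.
      branch 1.2 (add a):
        ○ open, literals {a=true, c=true}.
  branch 2 (add ¬(d ∧ d)):
    ¬(d ∧ d): β-rule — branch into ¬d  //  ¬d.
      branch 2.1 (add ¬d):
        ○ open, literals {d=false}.
      branch 2.2 (add ¬d):
        ○ open, literals {d=false}.
0 branches closed, 4 open.
Each open branch fixes some atoms; the unmentioned ones are free. Counting distinct full assignments: branch {a=true, b=true, c=true, d=false} (none free) contributes 1 new; branch {a=true, c=true} (b, d) contributes 3 new; branch {d=false} (a, b, c) contributes 6 new; branch {d=false} (a, b, c) contributes 0 new. Total: 10.

10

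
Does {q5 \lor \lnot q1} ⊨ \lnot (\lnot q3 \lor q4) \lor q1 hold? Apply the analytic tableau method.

No

Initial set: {(q5 \lor \lnot q1); \lnot (\lnot (\lnot q3 \lor q4) \lor q1)}.
\lnot (\lnot (\lnot q3 \lor q4) \lor q1): α-rule — add \lnot \lnot (\lnot q3 \lor q4), \lnot q1.
(q5 \lor \lnot q1): β-rule — branch into q5  //  \lnot q1.
  branch 1 (add q5):
    \lnot \lnot (\lnot q3 \lor q4): β-rule — branch into \lnot q3  //  q4.
      branch 1.1 (add \lnot q3):
        ○ open, literals {q1=F, q3=F, q5=T}.
      branch 1.2 (add q4):
        ○ open, literals {q1=F, q4=T, q5=T}.
  branch 2 (add \lnot q1):
    \lnot \lnot (\lnot q3 \lor q4): β-rule — branch into \lnot q3  //  q4.
      branch 2.1 (add \lnot q3):
        ○ open, literals {q1=F, q3=F}.
      branch 2.2 (add q4):
        ○ open, literals {q1=F, q4=T}.
0 branches closed, 4 open.
An open branch gives a countermodel: q1=F, q3=F, q5=T (unmentioned atoms arbitrary); the premises hold there but the conclusion fails.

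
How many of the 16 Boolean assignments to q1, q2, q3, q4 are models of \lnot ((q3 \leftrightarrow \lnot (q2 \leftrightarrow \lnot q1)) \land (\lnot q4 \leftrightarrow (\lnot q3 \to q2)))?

12

Initial set: {\lnot ((q3 \leftrightarrow \lnot (q2 \leftrightarrow \lnot q1)) \land (\lnot q4 \leftrightarrow (\lnot q3 \to q2)))}.
\lnot ((q3 \leftrightarrow \lnot (q2 \leftrightarrow \lnot q1)) \land (\lnot q4 \leftrightarrow (\lnot q3 \to q2))): β-rule — branch into \lnot (q3 \leftrightarrow \lnot (q2 \leftrightarrow \lnot q1))  //  \lnot (\lnot q4 \leftrightarrow (\lnot q3 \to q2)).
  branch 1 (add \lnot (q3 \leftrightarrow \lnot (q2 \leftrightarrow \lnot q1))):
    \lnot (q3 \leftrightarrow \lnot (q2 \leftrightarrow \lnot q1)): β-rule — branch into q3, \lnot \lnot (q2 \leftrightarrow \lnot q1)  //  \lnot q3, \lnot (q2 \leftrightarrow \lnot q1).
      branch 1.1 (add q3, \lnot \lnot (q2 \leftrightarrow \lnot q1)):
        \lnot \lnot (q2 \leftrightarrow \lnot q1): β-rule — branch into q2, \lnot q1  //  \lnot q2, \lnot \lnot q1.
          branch 1.1.1 (add q2, \lnot q1):
            ○ open, literals {q1=false, q2=true, q3=true}.
          branch 1.1.2 (add \lnot q2, \lnot \lnot q1):
            ○ open, literals {q1=true, q2=false, q3=true}.
      branch 1.2 (add \lnot q3, \lnot (q2 \leftrightarrow \lnot q1)):
        \lnot (q2 \leftrightarrow \lnot q1): β-rule — branch into q2, \lnot \lnot q1  //  \lnot q2, \lnot q1.
          branch 1.2.1 (add q2, \lnot \lnot q1):
            ○ open, literals {q1=true, q2=true, q3=false}.
          branch 1.2.2 (add \lnot q2, \lnot q1):
            ○ open, literals {q1=false, q2=false, q3=false}.
  branch 2 (add \lnot (\lnot q4 \leftrightarrow (\lnot q3 \to q2))):
    \lnot (\lnot q4 \leftrightarrow (\lnot q3 \to q2)): β-rule — branch into \lnot q4, \lnot (\lnot q3 \to q2)  //  \lnot \lnot q4, (\lnot q3 \to q2).
      branch 2.1 (add \lnot q4, \lnot (\lnot q3 \to q2)):
        \lnot (\lnot q3 \to q2): α-rule — add \lnot q3, \lnot q2.
        ○ open, literals {q2=false, q3=false, q4=false}.
      branch 2.2 (add \lnot \lnot q4, (\lnot q3 \to q2)):
        (\lnot q3 \to q2): β-rule — branch into \lnot \lnot q3  //  q2.
          branch 2.2.1 (add \lnot \lnot q3):
            ○ open, literals {q3=true, q4=true}.
          branch 2.2.2 (add q2):
            ○ open, literals {q2=true, q4=true}.
0 branches closed, 7 open.
Each open branch fixes some atoms; the unmentioned ones are free. Counting distinct full assignments: branch {q1=false, q2=true, q3=true} (q4) contributes 2 new; branch {q1=true, q2=false, q3=true} (q4) contributes 2 new; branch {q1=true, q2=true, q3=false} (q4) contributes 2 new; branch {q1=false, q2=false, q3=false} (q4) contributes 2 new; branch {q2=false, q3=false, q4=false} (q1) contributes 1 new; branch {q3=true, q4=true} (q1, q2) contributes 2 new; branch {q2=true, q4=true} (q1, q3) contributes 1 new. Total: 12.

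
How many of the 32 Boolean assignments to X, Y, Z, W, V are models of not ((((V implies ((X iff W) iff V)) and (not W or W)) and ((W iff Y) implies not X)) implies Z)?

9

Initial set: {not ((((V implies ((X iff W) iff V)) and (not W or W)) and ((W iff Y) implies not X)) implies Z)}.
not ((((V implies ((X iff W) iff V)) and (not W or W)) and ((W iff Y) implies not X)) implies Z): α-rule — add (((V implies ((X iff W) iff V)) and (not W or W)) and ((W iff Y) implies not X)), not Z.
(((V implies ((X iff W) iff V)) and (not W or W)) and ((W iff Y) implies not X)): α-rule — add ((V implies ((X iff W) iff V)) and (not W or W)), ((W iff Y) implies not X).
((V implies ((X iff W) iff V)) and (not W or W)): α-rule — add (V implies ((X iff W) iff V)), (not W or W).
((W iff Y) implies not X): β-rule — branch into not (W iff Y)  //  not X.
  branch 1 (add not (W iff Y)):
    (V implies ((X iff W) iff V)): β-rule — branch into not V  //  ((X iff W) iff V).
      branch 1.1 (add not V):
        (not W or W): β-rule — branch into not W  //  W.
          branch 1.1.1 (add not W):
            not (W iff Y): β-rule — branch into W, not Y  //  not W, Y.
              branch 1.1.1.1 (add W, not Y):
                × closes — contains both W and not W.
              branch 1.1.1.2 (add not W, Y):
                ○ open, literals {V=0, W=0, Y=1, Z=0}.
          branch 1.1.2 (add W):
            not (W iff Y): β-rule — branch into W, not Y  //  not W, Y.
              branch 1.1.2.1 (add W, not Y):
                ○ open, literals {V=0, W=1, Y=0, Z=0}.
              branch 1.1.2.2 (add not W, Y):
                × closes — contains both W and not W.
      branch 1.2 (add ((X iff W) iff V)):
        (not W or W): β-rule — branch into not W  //  W.
          branch 1.2.1 (add not W):
            not (W iff Y): β-rule — branch into W, not Y  //  not W, Y.
              branch 1.2.1.1 (add W, not Y):
                × closes — contains both W and not W.
              branch 1.2.1.2 (add not W, Y):
                ((X iff W) iff V): β-rule — branch into (X iff W), V  //  not (X iff W), not V.
                  branch 1.2.1.2.1 (add (X iff W), V):
                    (X iff W): β-rule — branch into X, W  //  not X, not W.
                      branch 1.2.1.2.1.1 (add X, W):
                        × closes — contains both W and not W.
                      branch 1.2.1.2.1.2 (add not X, not W):
                        ○ open, literals {V=1, W=0, X=0, Y=1, Z=0}.
                  branch 1.2.1.2.2 (add not (X iff W), not V):
                    not (X iff W): β-rule — branch into X, not W  //  not X, W.
                      branch 1.2.1.2.2.1 (add X, not W):
                        ○ open, literals {V=0, W=0, X=1, Y=1, Z=0}.
                      branch 1.2.1.2.2.2 (add not X, W):
                        × closes — contains both W and not W.
          branch 1.2.2 (add W):
            not (W iff Y): β-rule — branch into W, not Y  //  not W, Y.
              branch 1.2.2.1 (add W, not Y):
                ((X iff W) iff V): β-rule — branch into (X iff W), V  //  not (X iff W), not V.
                  branch 1.2.2.1.1 (add (X iff W), V):
                    (X iff W): β-rule — branch into X, W  //  not X, not W.
                      branch 1.2.2.1.1.1 (add X, W):
                        ○ open, literals {V=1, W=1, X=1, Y=0, Z=0}.
                      branch 1.2.2.1.1.2 (add not X, not W):
                        × closes — contains both W and not W.
                  branch 1.2.2.1.2 (add not (X iff W), not V):
                    not (X iff W): β-rule — branch into X, not W  //  not X, W.
                      branch 1.2.2.1.2.1 (add X, not W):
                        × closes — contains both W and not W.
                      branch 1.2.2.1.2.2 (add not X, W):
                        ○ open, literals {V=0, W=1, X=0, Y=0, Z=0}.
              branch 1.2.2.2 (add not W, Y):
                × closes — contains both W and not W.
  branch 2 (add not X):
    (V implies ((X iff W) iff V)): β-rule — branch into not V  //  ((X iff W) iff V).
      branch 2.1 (add not V):
        (not W or W): β-rule — branch into not W  //  W.
          branch 2.1.1 (add not W):
            ○ open, literals {V=0, W=0, X=0, Z=0}.
          branch 2.1.2 (add W):
            ○ open, literals {V=0, W=1, X=0, Z=0}.
      branch 2.2 (add ((X iff W) iff V)):
        (not W or W): β-rule — branch into not W  //  W.
          branch 2.2.1 (add not W):
            ((X iff W) iff V): β-rule — branch into (X iff W), V  //  not (X iff W), not V.
              branch 2.2.1.1 (add (X iff W), V):
                (X iff W): β-rule — branch into X, W  //  not X, not W.
                  branch 2.2.1.1.1 (add X, W):
                    × closes — contains both X and not X.
                  branch 2.2.1.1.2 (add not X, not W):
                    ○ open, literals {V=1, W=0, X=0, Z=0}.
              branch 2.2.1.2 (add not (X iff W), not V):
                not (X iff W): β-rule — branch into X, not W  //  not X, W.
                  branch 2.2.1.2.1 (add X, not W):
                    × closes — contains both X and not X.
                  branch 2.2.1.2.2 (add not X, W):
                    × closes — contains both W and not W.
          branch 2.2.2 (add W):
            ((X iff W) iff V): β-rule — branch into (X iff W), V  //  not (X iff W), not V.
              branch 2.2.2.1 (add (X iff W), V):
                (X iff W): β-rule — branch into X, W  //  not X, not W.
                  branch 2.2.2.1.1 (add X, W):
                    × closes — contains both X and not X.
                  branch 2.2.2.1.2 (add not X, not W):
                    × closes — contains both W and not W.
              branch 2.2.2.2 (add not (X iff W), not V):
                not (X iff W): β-rule — branch into X, not W  //  not X, W.
                  branch 2.2.2.2.1 (add X, not W):
                    × closes — contains both X and not X.
                  branch 2.2.2.2.2 (add not X, W):
                    ○ open, literals {V=0, W=1, X=0, Z=0}.
14 branches closed, 10 open.
Each open branch fixes some atoms; the unmentioned ones are free. Counting distinct full assignments: branch {V=0, W=0, Y=1, Z=0} (X) contributes 2 new; branch {V=0, W=1, Y=0, Z=0} (X) contributes 2 new; branch {V=1, W=0, X=0, Y=1, Z=0} (none free) contributes 1 new; branch {V=0, W=0, X=1, Y=1, Z=0} (none free) contributes 0 new; branch {V=1, W=1, X=1, Y=0, Z=0} (none free) contributes 1 new; branch {V=0, W=1, X=0, Y=0, Z=0} (none free) contributes 0 new; branch {V=0, W=0, X=0, Z=0} (Y) contributes 1 new; branch {V=0, W=1, X=0, Z=0} (Y) contributes 1 new; branch {V=1, W=0, X=0, Z=0} (Y) contributes 1 new; branch {V=0, W=1, X=0, Z=0} (Y) contributes 0 new. Total: 9.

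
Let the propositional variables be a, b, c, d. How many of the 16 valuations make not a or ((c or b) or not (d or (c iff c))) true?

Initial set: {(not a or ((c or b) or not (d or (c iff c))))}.
(not a or ((c or b) or not (d or (c iff c)))): β-rule — branch into not a  //  ((c or b) or not (d or (c iff c))).
  branch 1 (add not a):
    ○ open, literals {a=0}.
  branch 2 (add ((c or b) or not (d or (c iff c)))):
    ((c or b) or not (d or (c iff c))): β-rule — branch into (c or b)  //  not (d or (c iff c)).
      branch 2.1 (add (c or b)):
        (c or b): β-rule — branch into c  //  b.
          branch 2.1.1 (add c):
            ○ open, literals {c=1}.
          branch 2.1.2 (add b):
            ○ open, literals {b=1}.
      branch 2.2 (add not (d or (c iff c))):
        not (d or (c iff c)): α-rule — add not d, not (c iff c).
        not (c iff c): β-rule — branch into c, not c  //  not c, c.
          branch 2.2.1 (add c, not c):
            × closes — contains both c and not c.
          branch 2.2.2 (add not c, c):
            × closes — contains both c and not c.
2 branches closed, 3 open.
Each open branch fixes some atoms; the unmentioned ones are free. Counting distinct full assignments: branch {a=0} (b, c, d) contributes 8 new; branch {c=1} (a, b, d) contributes 4 new; branch {b=1} (a, c, d) contributes 2 new. Total: 14.

14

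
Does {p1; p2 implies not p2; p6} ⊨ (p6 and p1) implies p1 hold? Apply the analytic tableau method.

Initial set: {p1; (p2 implies not p2); p6; not ((p6 and p1) implies p1)}.
not ((p6 and p1) implies p1): α-rule — add (p6 and p1), not p1.
× closes — contains both p1 and not p1.
All 1 branch closes.
Every branch closed, so the premises entail the conclusion.

Yes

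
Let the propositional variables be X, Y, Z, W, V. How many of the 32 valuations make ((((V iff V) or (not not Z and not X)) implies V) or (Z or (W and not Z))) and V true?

Initial set: {(((((V iff V) or (not not Z and not X)) implies V) or (Z or (W and not Z))) and V)}.
(((((V iff V) or (not not Z and not X)) implies V) or (Z or (W and not Z))) and V): α-rule — add ((((V iff V) or (not not Z and not X)) implies V) or (Z or (W and not Z))), V.
((((V iff V) or (not not Z and not X)) implies V) or (Z or (W and not Z))): β-rule — branch into (((V iff V) or (not not Z and not X)) implies V)  //  (Z or (W and not Z)).
  branch 1 (add (((V iff V) or (not not Z and not X)) implies V)):
    (((V iff V) or (not not Z and not X)) implies V): β-rule — branch into not ((V iff V) or (not not Z and not X))  //  V.
      branch 1.1 (add not ((V iff V) or (not not Z and not X))):
        not ((V iff V) or (not not Z and not X)): α-rule — add not (V iff V), not (not not Z and not X).
        not (V iff V): β-rule — branch into V, not V  //  not V, V.
          branch 1.1.1 (add V, not V):
            × closes — contains both V and not V.
          branch 1.1.2 (add not V, V):
            × closes — contains both V and not V.
      branch 1.2 (add V):
        ○ open, literals {V=true}.
  branch 2 (add (Z or (W and not Z))):
    (Z or (W and not Z)): β-rule — branch into Z  //  (W and not Z).
      branch 2.1 (add Z):
        ○ open, literals {V=true, Z=true}.
      branch 2.2 (add (W and not Z)):
        (W and not Z): α-rule — add W, not Z.
        ○ open, literals {V=true, W=true, Z=false}.
2 branches closed, 3 open.
Each open branch fixes some atoms; the unmentioned ones are free. Counting distinct full assignments: branch {V=true} (X, Y, Z, W) contributes 16 new; branch {V=true, Z=true} (X, Y, W) contributes 0 new; branch {V=true, W=true, Z=false} (X, Y) contributes 0 new. Total: 16.

16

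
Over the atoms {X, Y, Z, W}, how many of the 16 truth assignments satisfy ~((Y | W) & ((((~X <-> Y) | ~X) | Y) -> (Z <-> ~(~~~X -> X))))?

10

Initial set: {~((Y | W) & ((((~X <-> Y) | ~X) | Y) -> (Z <-> ~(~~~X -> X))))}.
~((Y | W) & ((((~X <-> Y) | ~X) | Y) -> (Z <-> ~(~~~X -> X)))): β-rule — branch into ~(Y | W)  //  ~((((~X <-> Y) | ~X) | Y) -> (Z <-> ~(~~~X -> X))).
  branch 1 (add ~(Y | W)):
    ~(Y | W): α-rule — add ~Y, ~W.
    ○ open, literals {W=F, Y=F}.
  branch 2 (add ~((((~X <-> Y) | ~X) | Y) -> (Z <-> ~(~~~X -> X)))):
    ~((((~X <-> Y) | ~X) | Y) -> (Z <-> ~(~~~X -> X))): α-rule — add (((~X <-> Y) | ~X) | Y), ~(Z <-> ~(~~~X -> X)).
    (((~X <-> Y) | ~X) | Y): β-rule — branch into ((~X <-> Y) | ~X)  //  Y.
      branch 2.1 (add ((~X <-> Y) | ~X)):
        ~(Z <-> ~(~~~X -> X)): β-rule — branch into Z, ~~(~~~X -> X)  //  ~Z, ~(~~~X -> X).
          branch 2.1.1 (add Z, ~~(~~~X -> X)):
            ((~X <-> Y) | ~X): β-rule — branch into (~X <-> Y)  //  ~X.
              branch 2.1.1.1 (add (~X <-> Y)):
                ~~(~~~X -> X): β-rule — branch into ~~~~X  //  X.
                  branch 2.1.1.1.1 (add ~~~~X):
                    ~~~~X: drop double negation, giving ~~X.
                    (~X <-> Y): β-rule — branch into ~X, Y  //  ~~X, ~Y.
                      branch 2.1.1.1.1.1 (add ~X, Y):
                        × closes — contains both X and ~X.
                      branch 2.1.1.1.1.2 (add ~~X, ~Y):
                        ○ open, literals {X=T, Y=F, Z=T}.
                  branch 2.1.1.1.2 (add X):
                    (~X <-> Y): β-rule — branch into ~X, Y  //  ~~X, ~Y.
                      branch 2.1.1.1.2.1 (add ~X, Y):
                        × closes — contains both X and ~X.
                      branch 2.1.1.1.2.2 (add ~~X, ~Y):
                        ○ open, literals {X=T, Y=F, Z=T}.
              branch 2.1.1.2 (add ~X):
                ~~(~~~X -> X): β-rule — branch into ~~~~X  //  X.
                  branch 2.1.1.2.1 (add ~~~~X):
                    ~~~~X: drop double negation, giving ~~X.
                    × closes — contains both X and ~X.
                  branch 2.1.1.2.2 (add X):
                    × closes — contains both X and ~X.
          branch 2.1.2 (add ~Z, ~(~~~X -> X)):
            ~(~~~X -> X): α-rule — add ~~~X, ~X.
            ~~~X: drop double negation, giving ~X.
            ((~X <-> Y) | ~X): β-rule — branch into (~X <-> Y)  //  ~X.
              branch 2.1.2.1 (add (~X <-> Y)):
                (~X <-> Y): β-rule — branch into ~X, Y  //  ~~X, ~Y.
                  branch 2.1.2.1.1 (add ~X, Y):
                    ○ open, literals {X=F, Y=T, Z=F}.
                  branch 2.1.2.1.2 (add ~~X, ~Y):
                    × closes — contains both X and ~X.
              branch 2.1.2.2 (add ~X):
                ○ open, literals {X=F, Z=F}.
      branch 2.2 (add Y):
        ~(Z <-> ~(~~~X -> X)): β-rule — branch into Z, ~~(~~~X -> X)  //  ~Z, ~(~~~X -> X).
          branch 2.2.1 (add Z, ~~(~~~X -> X)):
            ~~(~~~X -> X): β-rule — branch into ~~~~X  //  X.
              branch 2.2.1.1 (add ~~~~X):
                ~~~~X: drop double negation, giving ~~X.
                ○ open, literals {X=T, Y=T, Z=T}.
              branch 2.2.1.2 (add X):
                ○ open, literals {X=T, Y=T, Z=T}.
          branch 2.2.2 (add ~Z, ~(~~~X -> X)):
            ~(~~~X -> X): α-rule — add ~~~X, ~X.
            ~~~X: drop double negation, giving ~X.
            ○ open, literals {X=F, Y=T, Z=F}.
5 branches closed, 8 open.
Each open branch fixes some atoms; the unmentioned ones are free. Counting distinct full assignments: branch {W=F, Y=F} (X, Z) contributes 4 new; branch {X=T, Y=F, Z=T} (W) contributes 1 new; branch {X=T, Y=F, Z=T} (W) contributes 0 new; branch {X=F, Y=T, Z=F} (W) contributes 2 new; branch {X=F, Z=F} (Y, W) contributes 1 new; branch {X=T, Y=T, Z=T} (W) contributes 2 new; branch {X=T, Y=T, Z=T} (W) contributes 0 new; branch {X=F, Y=T, Z=F} (W) contributes 0 new. Total: 10.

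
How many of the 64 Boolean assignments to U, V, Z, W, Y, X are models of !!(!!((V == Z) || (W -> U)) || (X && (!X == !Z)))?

Initial set: {T !!(!!((V == Z) || (W -> U)) || (X && (!X == !Z)))}.
T !!(!!((V == Z) || (W -> U)) || (X && (!X == !Z))): drop double negation, giving T (!!((V == Z) || (W -> U)) || (X && (!X == !Z))).
T (!!((V == Z) || (W -> U)) || (X && (!X == !Z))): β-rule — branch into T !!((V == Z) || (W -> U))  //  T (X && (!X == !Z)).
  branch 1 (add T !!((V == Z) || (W -> U))):
    T !!((V == Z) || (W -> U)): drop double negation, giving T ((V == Z) || (W -> U)).
    T ((V == Z) || (W -> U)): β-rule — branch into T (V == Z)  //  T (W -> U).
      branch 1.1 (add T (V == Z)):
        T (V == Z): β-rule — branch into T V, T Z  //  F V, F Z.
          branch 1.1.1 (add T V, T Z):
            ○ open, literals {V=true, Z=true}.
          branch 1.1.2 (add F V, F Z):
            ○ open, literals {V=false, Z=false}.
      branch 1.2 (add T (W -> U)):
        T (W -> U): β-rule — branch into F W  //  T U.
          branch 1.2.1 (add F W):
            ○ open, literals {W=false}.
          branch 1.2.2 (add T U):
            ○ open, literals {U=true}.
  branch 2 (add T (X && (!X == !Z))):
    T (X && (!X == !Z)): α-rule — add T X, T (!X == !Z).
    T (!X == !Z): β-rule — branch into T !X, T !Z  //  F !X, F !Z.
      branch 2.1 (add T !X, T !Z):
        × closes — contains both X and !X.
      branch 2.2 (add F !X, F !Z):
        ○ open, literals {X=true, Z=true}.
1 branch closed, 5 open.
Each open branch fixes some atoms; the unmentioned ones are free. Counting distinct full assignments: branch {V=true, Z=true} (U, W, Y, X) contributes 16 new; branch {V=false, Z=false} (U, W, Y, X) contributes 16 new; branch {W=false} (U, V, Z, Y, X) contributes 16 new; branch {U=true} (V, Z, W, Y, X) contributes 8 new; branch {X=true, Z=true} (U, V, W, Y) contributes 2 new. Total: 58.

58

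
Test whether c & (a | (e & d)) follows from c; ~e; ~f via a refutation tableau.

No

Initial set: {T c; T ~e; T ~f; F (c & (a | (e & d)))}.
F (c & (a | (e & d))): β-rule — branch into F c  //  F (a | (e & d)).
  branch 1 (add F c):
    × closes — contains both c and ~c.
  branch 2 (add F (a | (e & d))):
    F (a | (e & d)): α-rule — add F a, F (e & d).
    F (e & d): β-rule — branch into F e  //  F d.
      branch 2.1 (add F e):
        ○ open, literals {a=0, c=1, e=0, f=0}.
      branch 2.2 (add F d):
        ○ open, literals {a=0, c=1, d=0, e=0, f=0}.
1 branch closed, 2 open.
An open branch gives a countermodel: a=0, c=1, e=0, f=0 (unmentioned atoms arbitrary); the premises hold there but the conclusion fails.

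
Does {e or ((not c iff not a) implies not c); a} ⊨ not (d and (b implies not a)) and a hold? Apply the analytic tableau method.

Initial set: {(e or ((not c iff not a) implies not c)); a; not (not (d and (b implies not a)) and a)}.
(e or ((not c iff not a) implies not c)): β-rule — branch into e  //  ((not c iff not a) implies not c).
  branch 1 (add e):
    not (not (d and (b implies not a)) and a): β-rule — branch into not not (d and (b implies not a))  //  not a.
      branch 1.1 (add not not (d and (b implies not a))):
        not not (d and (b implies not a)): α-rule — add d, (b implies not a).
        (b implies not a): β-rule — branch into not b  //  not a.
          branch 1.1.1 (add not b):
            ○ open, literals {a=1, b=0, d=1, e=1}.
          branch 1.1.2 (add not a):
            × closes — contains both a and not a.
      branch 1.2 (add not a):
        × closes — contains both a and not a.
  branch 2 (add ((not c iff not a) implies not c)):
    not (not (d and (b implies not a)) and a): β-rule — branch into not not (d and (b implies not a))  //  not a.
      branch 2.1 (add not not (d and (b implies not a))):
        not not (d and (b implies not a)): α-rule — add d, (b implies not a).
        ((not c iff not a) implies not c): β-rule — branch into not (not c iff not a)  //  not c.
          branch 2.1.1 (add not (not c iff not a)):
            (b implies not a): β-rule — branch into not b  //  not a.
              branch 2.1.1.1 (add not b):
                not (not c iff not a): β-rule — branch into not c, not not a  //  not not c, not a.
                  branch 2.1.1.1.1 (add not c, not not a):
                    ○ open, literals {a=1, b=0, c=0, d=1}.
                  branch 2.1.1.1.2 (add not not c, not a):
                    × closes — contains both a and not a.
              branch 2.1.1.2 (add not a):
                × closes — contains both a and not a.
          branch 2.1.2 (add not c):
            (b implies not a): β-rule — branch into not b  //  not a.
              branch 2.1.2.1 (add not b):
                ○ open, literals {a=1, b=0, c=0, d=1}.
              branch 2.1.2.2 (add not a):
                × closes — contains both a and not a.
      branch 2.2 (add not a):
        × closes — contains both a and not a.
6 branches closed, 3 open.
An open branch gives a countermodel: a=1, b=0, d=1, e=1 (unmentioned atoms arbitrary); the premises hold there but the conclusion fails.

No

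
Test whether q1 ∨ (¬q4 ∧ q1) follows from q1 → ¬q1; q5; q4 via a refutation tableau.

Initial set: {T (q1 → ¬q1); T q5; T q4; F (q1 ∨ (¬q4 ∧ q1))}.
F (q1 ∨ (¬q4 ∧ q1)): α-rule — add F q1, F (¬q4 ∧ q1).
T (q1 → ¬q1): β-rule — branch into F q1  //  T ¬q1.
  branch 1 (add F q1):
    F (¬q4 ∧ q1): β-rule — branch into F ¬q4  //  F q1.
      branch 1.1 (add F ¬q4):
        ○ open, literals {q1=F, q4=T, q5=T}.
      branch 1.2 (add F q1):
        ○ open, literals {q1=F, q4=T, q5=T}.
  branch 2 (add T ¬q1):
    F (¬q4 ∧ q1): β-rule — branch into F ¬q4  //  F q1.
      branch 2.1 (add F ¬q4):
        ○ open, literals {q1=F, q4=T, q5=T}.
      branch 2.2 (add F q1):
        ○ open, literals {q1=F, q4=T, q5=T}.
0 branches closed, 4 open.
An open branch gives a countermodel: q1=F, q4=T, q5=T (unmentioned atoms arbitrary); the premises hold there but the conclusion fails.

No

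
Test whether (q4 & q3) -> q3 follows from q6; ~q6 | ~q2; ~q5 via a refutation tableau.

Initial set: {q6; (~q6 | ~q2); ~q5; ~((q4 & q3) -> q3)}.
~((q4 & q3) -> q3): α-rule — add (q4 & q3), ~q3.
(q4 & q3): α-rule — add q4, q3.
× closes — contains both q3 and ~q3.
All 1 branch closes.
Every branch closed, so the premises entail the conclusion.

Yes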